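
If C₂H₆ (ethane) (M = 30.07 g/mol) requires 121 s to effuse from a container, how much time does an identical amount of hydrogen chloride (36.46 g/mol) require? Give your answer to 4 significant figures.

133.2 s

Since effusion rate ∝ 1/√M, t_HCl/t_C₂H₆ = √(M_HCl/M_C₂H₆) = √(36.46/30.07) = √1.213 = 1.101.
So the time for HCl is 121 × 1.101 = 133.2 s.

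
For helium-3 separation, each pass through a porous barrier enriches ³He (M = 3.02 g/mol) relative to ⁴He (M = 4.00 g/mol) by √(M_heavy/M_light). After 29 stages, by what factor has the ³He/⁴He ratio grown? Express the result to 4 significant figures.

The single-stage factor is √(M_heavy/M_light), so 29 stages give [√(4.00/3.02)]^29 = (4.00/3.02)^(29/2).
= 1.32450^(29/2) = 58.85.

58.85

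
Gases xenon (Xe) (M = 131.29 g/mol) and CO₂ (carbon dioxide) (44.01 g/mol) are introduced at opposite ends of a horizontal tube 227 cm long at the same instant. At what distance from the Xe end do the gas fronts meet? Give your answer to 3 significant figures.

Distances travelled in equal time are proportional to diffusion rates, so d_Xe/d_CO₂ = √(M_CO₂/M_Xe) = √(44.01/131.29) = 0.5790.
With d_Xe + d_CO₂ = 227 cm, d_CO₂ = 227/(1 + 0.5790) = 143.8 cm.
d_Xe = 227 − 143.8 = 83.2 cm.

83.2 cm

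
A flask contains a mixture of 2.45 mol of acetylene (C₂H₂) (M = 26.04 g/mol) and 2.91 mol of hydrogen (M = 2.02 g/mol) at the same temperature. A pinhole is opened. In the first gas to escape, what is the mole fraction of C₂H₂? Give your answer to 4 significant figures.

Rate_i ∝ x_i/√M_i (Graham's law weighted by mole fraction), so the effusate composition follows n_i/√M_i.
Mole fraction of C₂H₂ in the effusate = (n_C₂H₂/√M_C₂H₂) / (n_C₂H₂/√M_C₂H₂ + n_H₂/√M_H₂)
= (2.45/√26.04) / (2.45/√26.04 + 2.91/√2.02) = 0.4801/(0.4801 + 2.047) = 0.1900.

0.1900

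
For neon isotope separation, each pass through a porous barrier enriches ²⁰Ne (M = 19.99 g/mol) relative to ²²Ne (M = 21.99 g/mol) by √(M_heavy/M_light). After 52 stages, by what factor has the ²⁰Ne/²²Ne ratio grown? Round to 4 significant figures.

11.93

The single-stage factor is √(M_heavy/M_light), so 52 stages give [√(21.99/19.99)]^52 = (21.99/19.99)^(52/2).
= 1.10005^26 = 11.93.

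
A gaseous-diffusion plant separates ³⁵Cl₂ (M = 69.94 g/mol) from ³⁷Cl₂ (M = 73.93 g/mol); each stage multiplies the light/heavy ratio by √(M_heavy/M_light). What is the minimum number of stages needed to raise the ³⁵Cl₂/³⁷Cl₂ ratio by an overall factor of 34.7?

Single-stage factor α = √(73.93/69.94), so ln α = ½ ln(1.05705) = 0.02774.
Need α^N ≥ 34.7 ⇒ N ≥ ln(34.7) / ln α = 3.547 / 0.02774 = 127.85.
So at least 128 stages are needed.

128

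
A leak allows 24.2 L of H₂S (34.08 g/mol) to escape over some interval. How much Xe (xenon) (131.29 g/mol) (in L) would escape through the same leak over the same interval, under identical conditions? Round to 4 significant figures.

12.33 L

Using Graham's law: rate_Xe/rate_H₂S = √(M_H₂S/M_Xe) = √(34.08/131.29) = √0.2596 = 0.5095.
So the volume for Xe is 24.2 × 0.5095 = 12.33 L.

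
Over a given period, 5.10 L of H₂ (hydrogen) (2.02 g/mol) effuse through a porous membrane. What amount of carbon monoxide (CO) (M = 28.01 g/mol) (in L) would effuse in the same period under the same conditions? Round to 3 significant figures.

By Graham's law, rate_CO/rate_H₂ = √(M_H₂/M_CO) = √(2.02/28.01) = √0.07212 = 0.2685.
So the volume for CO is 5.10 × 0.2685 = 1.37 L.

1.37 L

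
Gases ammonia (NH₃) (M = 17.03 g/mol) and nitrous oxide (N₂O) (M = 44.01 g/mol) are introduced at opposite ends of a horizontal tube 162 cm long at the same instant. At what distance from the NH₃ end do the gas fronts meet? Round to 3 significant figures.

99.9 cm

The fronts meet when d_NH₃ + d_N₂O = L with d_NH₃/d_N₂O = √(M_N₂O/M_NH₃) (Graham's law). Here √(M_N₂O/M_NH₃) = √(44.01/17.03) = 1.608.
With d_NH₃ + d_N₂O = 162 cm, d_N₂O = 162/(1 + 1.608) = 62.13 cm.
d_NH₃ = 162 − 62.13 = 99.9 cm.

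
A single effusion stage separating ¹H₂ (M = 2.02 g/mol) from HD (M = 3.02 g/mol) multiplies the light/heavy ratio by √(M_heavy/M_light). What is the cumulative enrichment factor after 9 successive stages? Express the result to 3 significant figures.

After 9 stages the ratio has grown by (√(3.02/2.02))^9 = (3.02/2.02)^(9/2).
= 1.49505^(9/2) = 6.11.

6.11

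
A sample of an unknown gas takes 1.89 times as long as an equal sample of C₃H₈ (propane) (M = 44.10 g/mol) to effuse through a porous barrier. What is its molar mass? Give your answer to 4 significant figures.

157.5 g/mol

By Graham's law, t_X/t_C₃H₈ = √(M_X/M_C₃H₈).
1.89 = √(M_X/44.10)
M_X = 44.10 × 1.89² = 44.10 × 3.572 = 157.5 g/mol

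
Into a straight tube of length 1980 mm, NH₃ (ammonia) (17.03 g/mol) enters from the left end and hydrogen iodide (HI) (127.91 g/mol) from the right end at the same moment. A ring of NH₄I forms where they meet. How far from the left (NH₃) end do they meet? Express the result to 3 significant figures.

1450 mm

In equal time, each gas travels a distance ∝ its rate ∝ 1/√M, so d_NH₃/d_HI = √(M_HI/M_NH₃) = √(127.91/17.03) = 2.741.
With d_NH₃ + d_HI = 1980 mm, d_HI = 1980/(1 + 2.741) = 529.3 mm.
d_NH₃ = 1980 − 529.3 = 1450 mm.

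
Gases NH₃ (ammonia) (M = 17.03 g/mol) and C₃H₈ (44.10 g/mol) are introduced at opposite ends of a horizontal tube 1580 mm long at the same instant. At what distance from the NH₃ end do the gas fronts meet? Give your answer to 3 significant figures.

974 mm

Graham's law gives d_NH₃/d_C₃H₈ = rate_NH₃/rate_C₃H₈ = √(M_C₃H₈/M_NH₃) = √(44.10/17.03) = 1.609.
With d_NH₃ + d_C₃H₈ = 1580 mm, d_C₃H₈ = 1580/(1 + 1.609) = 605.5 mm.
d_NH₃ = 1580 − 605.5 = 974 mm.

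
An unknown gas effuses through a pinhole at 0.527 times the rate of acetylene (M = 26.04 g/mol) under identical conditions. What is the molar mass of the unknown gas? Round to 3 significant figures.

Using Graham's law: rate_X/rate_C₂H₂ = √(M_C₂H₂/M_X).
0.527 = √(26.04/M_X)
M_X = 26.04 / 0.527² = 26.04 / 0.2777 = 93.8 g/mol

93.8 g/mol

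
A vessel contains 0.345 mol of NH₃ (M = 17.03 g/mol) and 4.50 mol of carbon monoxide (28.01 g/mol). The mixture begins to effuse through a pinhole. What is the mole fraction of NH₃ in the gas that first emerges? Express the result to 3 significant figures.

0.0895

Effusion rate of each component ∝ n_i/√M_i (partial pressure × 1/√M).
x_NH₃(eff) = (n_NH₃/√M_NH₃) / (n_NH₃/√M_NH₃ + n_CO/√M_CO)
= (0.345/√17.03) / (0.345/√17.03 + 4.50/√28.01) = 0.08360/(0.08360 + 0.8503) = 0.0895.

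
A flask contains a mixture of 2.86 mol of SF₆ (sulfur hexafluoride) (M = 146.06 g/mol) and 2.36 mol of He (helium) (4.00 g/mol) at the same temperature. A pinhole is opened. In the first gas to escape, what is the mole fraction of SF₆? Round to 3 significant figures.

Effusion rate of each component ∝ n_i/√M_i (partial pressure × 1/√M).
Mole fraction of SF₆ in the effusate = (n_SF₆/√M_SF₆) / (n_SF₆/√M_SF₆ + n_He/√M_He)
= (2.86/√146.06) / (2.86/√146.06 + 2.36/√4.00) = 0.2366/(0.2366 + 1.180) = 0.167.

0.167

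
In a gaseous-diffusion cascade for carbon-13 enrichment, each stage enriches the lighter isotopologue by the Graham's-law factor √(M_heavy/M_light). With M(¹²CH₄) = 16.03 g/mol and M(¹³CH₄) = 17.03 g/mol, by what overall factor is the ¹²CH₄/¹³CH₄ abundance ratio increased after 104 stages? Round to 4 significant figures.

23.26

Each stage multiplies the ratio by α = √(17.03/16.03), so after 104 stages the overall factor is α^104 = (17.03/16.03)^(104/2).
= 1.06238^52 = 23.26.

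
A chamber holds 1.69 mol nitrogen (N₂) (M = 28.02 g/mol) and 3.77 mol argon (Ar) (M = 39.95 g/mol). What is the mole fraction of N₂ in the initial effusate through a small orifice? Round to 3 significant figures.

The effusion rate of species i is ∝ p_i/√M_i ∝ n_i/√M_i.
x_N₂(eff) = (n_N₂/√M_N₂) / (n_N₂/√M_N₂ + n_Ar/√M_Ar)
= (1.69/√28.02) / (1.69/√28.02 + 3.77/√39.95) = 0.3193/(0.3193 + 0.5965) = 0.349.

0.349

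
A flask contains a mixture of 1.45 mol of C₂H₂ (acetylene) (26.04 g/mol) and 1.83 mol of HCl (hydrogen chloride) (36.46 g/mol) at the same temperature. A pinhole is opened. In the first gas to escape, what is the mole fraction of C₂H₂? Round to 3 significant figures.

Rate_i ∝ x_i/√M_i (Graham's law weighted by mole fraction), so the effusate composition follows n_i/√M_i.
So x_C₂H₂ in the escaping gas = (n_C₂H₂/√M_C₂H₂) / Σ(n_i/√M_i)
= (1.45/√26.04) / (1.45/√26.04 + 1.83/√36.46) = 0.2841/(0.2841 + 0.3031) = 0.484.

0.484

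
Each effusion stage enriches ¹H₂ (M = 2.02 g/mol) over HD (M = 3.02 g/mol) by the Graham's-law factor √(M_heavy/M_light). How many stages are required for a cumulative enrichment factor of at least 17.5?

15

With α = √(3.02/2.02) per stage, ln α = ½ ln(1.49505) = 0.2011.
Need α^N ≥ 17.5 ⇒ N ≥ ln(17.5) / ln α = 2.862 / 0.2011 = 14.23.
Rounding up, N = 15 stages.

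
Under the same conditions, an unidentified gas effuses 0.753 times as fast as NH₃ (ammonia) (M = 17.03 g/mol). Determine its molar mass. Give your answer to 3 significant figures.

30.0 g/mol

From Graham's law, rate_X/rate_NH₃ = √(M_NH₃/M_X).
0.753 = √(17.03/M_X)
M_X = 17.03 / 0.753² = 17.03 / 0.5670 = 30.0 g/mol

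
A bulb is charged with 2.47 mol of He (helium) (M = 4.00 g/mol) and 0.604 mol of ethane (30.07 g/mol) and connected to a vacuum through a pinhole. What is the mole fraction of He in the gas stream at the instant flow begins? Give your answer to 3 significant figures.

The effusion rate of species i is ∝ p_i/√M_i ∝ n_i/√M_i.
Mole fraction of He in the effusate = (n_He/√M_He) / (n_He/√M_He + n_C₂H₆/√M_C₂H₆)
= (2.47/√4.00) / (2.47/√4.00 + 0.604/√30.07) = 1.235/(1.235 + 0.1101) = 0.918.

0.918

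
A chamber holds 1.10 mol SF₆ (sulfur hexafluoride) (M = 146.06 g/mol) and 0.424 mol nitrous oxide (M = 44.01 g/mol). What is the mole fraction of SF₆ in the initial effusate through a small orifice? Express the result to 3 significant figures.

0.587

The effusion rate of species i is ∝ p_i/√M_i ∝ n_i/√M_i.
Mole fraction of SF₆ in the effusate = (n_SF₆/√M_SF₆) / (n_SF₆/√M_SF₆ + n_N₂O/√M_N₂O)
= (1.10/√146.06) / (1.10/√146.06 + 0.424/√44.01) = 0.09102/(0.09102 + 0.06391) = 0.587.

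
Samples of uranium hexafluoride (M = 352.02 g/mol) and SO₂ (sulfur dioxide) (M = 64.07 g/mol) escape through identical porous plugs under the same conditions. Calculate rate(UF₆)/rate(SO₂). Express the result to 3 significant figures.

From Graham's law, rate_UF₆/rate_SO₂ = √(M_SO₂/M_UF₆) = √(64.07/352.02) = √0.1820 = 0.427.

0.427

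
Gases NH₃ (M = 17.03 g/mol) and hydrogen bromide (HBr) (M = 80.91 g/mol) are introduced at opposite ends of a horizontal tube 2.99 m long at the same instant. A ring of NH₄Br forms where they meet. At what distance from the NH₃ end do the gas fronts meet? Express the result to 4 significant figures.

2.050 m

Distances travelled in equal time are proportional to diffusion rates, so d_NH₃/d_HBr = √(M_HBr/M_NH₃) = √(80.91/17.03) = 2.180.
With d_NH₃ + d_HBr = 2.99 m, d_HBr = 2.99/(1 + 2.180) = 0.9403 m.
d_NH₃ = 2.99 − 0.9403 = 2.050 m.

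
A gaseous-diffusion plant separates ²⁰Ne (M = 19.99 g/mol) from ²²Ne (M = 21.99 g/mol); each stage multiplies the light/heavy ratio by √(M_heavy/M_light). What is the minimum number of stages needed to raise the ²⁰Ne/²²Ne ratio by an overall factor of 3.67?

28

With α = √(21.99/19.99) per stage, ln α = ½ ln(1.10005) = 0.04768.
Need α^N ≥ 3.67 ⇒ N ≥ ln(3.67) / ln α = 1.300 / 0.04768 = 27.27.
So at least 28 stages are needed.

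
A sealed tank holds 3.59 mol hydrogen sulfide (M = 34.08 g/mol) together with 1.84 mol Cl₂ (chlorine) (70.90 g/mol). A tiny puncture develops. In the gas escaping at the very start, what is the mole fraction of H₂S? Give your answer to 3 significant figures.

0.738

Rate_i ∝ x_i/√M_i (Graham's law weighted by mole fraction), so the effusate composition follows n_i/√M_i.
So x_H₂S in the escaping gas = (n_H₂S/√M_H₂S) / Σ(n_i/√M_i)
= (3.59/√34.08) / (3.59/√34.08 + 1.84/√70.90) = 0.6150/(0.6150 + 0.2185) = 0.738.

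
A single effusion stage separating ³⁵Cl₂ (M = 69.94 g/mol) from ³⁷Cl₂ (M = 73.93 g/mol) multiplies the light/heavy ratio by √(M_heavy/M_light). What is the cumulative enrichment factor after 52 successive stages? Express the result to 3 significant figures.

Overall factor = α^52 with α = √(73.93/69.94), i.e. (73.93/69.94)^(52/2).
= 1.05705^26 = 4.23.

4.23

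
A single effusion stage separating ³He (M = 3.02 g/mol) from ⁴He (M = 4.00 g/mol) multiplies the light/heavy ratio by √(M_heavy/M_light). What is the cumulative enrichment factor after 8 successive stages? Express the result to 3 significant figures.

3.08

The single-stage factor is √(M_heavy/M_light), so 8 stages give [√(4.00/3.02)]^8 = (4.00/3.02)^(8/2).
= 1.32450^4 = 3.08.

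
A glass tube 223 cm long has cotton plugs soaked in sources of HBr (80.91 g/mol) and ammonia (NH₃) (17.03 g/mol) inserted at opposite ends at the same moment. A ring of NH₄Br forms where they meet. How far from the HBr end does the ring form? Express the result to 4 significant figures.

70.13 cm

Distances travelled in equal time are proportional to diffusion rates, so d_HBr/d_NH₃ = √(M_NH₃/M_HBr) = √(17.03/80.91) = 0.4588.
With d_HBr + d_NH₃ = 223 cm, d_NH₃ = 223/(1 + 0.4588) = 152.9 cm.
d_HBr = 223 − 152.9 = 70.13 cm.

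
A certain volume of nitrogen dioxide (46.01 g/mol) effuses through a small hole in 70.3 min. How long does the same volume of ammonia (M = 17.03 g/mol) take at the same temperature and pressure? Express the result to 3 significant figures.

Using Graham's law: t_NH₃/t_NO₂ = √(M_NH₃/M_NO₂) = √(17.03/46.01) = √0.3701 = 0.6084.
So the time for NH₃ is 70.3 × 0.6084 = 42.8 min.

42.8 min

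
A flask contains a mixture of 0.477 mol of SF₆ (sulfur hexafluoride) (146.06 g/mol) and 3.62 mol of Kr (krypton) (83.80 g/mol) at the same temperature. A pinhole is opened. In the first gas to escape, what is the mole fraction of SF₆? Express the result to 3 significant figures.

The effusion rate of species i is ∝ p_i/√M_i ∝ n_i/√M_i.
Mole fraction of SF₆ in the effusate = (n_SF₆/√M_SF₆) / (n_SF₆/√M_SF₆ + n_Kr/√M_Kr)
= (0.477/√146.06) / (0.477/√146.06 + 3.62/√83.80) = 0.03947/(0.03947 + 0.3954) = 0.0908.

0.0908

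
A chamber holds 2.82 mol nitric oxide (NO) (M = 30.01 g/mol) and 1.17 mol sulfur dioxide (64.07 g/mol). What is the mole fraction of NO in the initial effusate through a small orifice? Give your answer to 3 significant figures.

0.779

The effusion rate of species i is ∝ p_i/√M_i ∝ n_i/√M_i.
x_NO(eff) = (n_NO/√M_NO) / (n_NO/√M_NO + n_SO₂/√M_SO₂)
= (2.82/√30.01) / (2.82/√30.01 + 1.17/√64.07) = 0.5148/(0.5148 + 0.1462) = 0.779.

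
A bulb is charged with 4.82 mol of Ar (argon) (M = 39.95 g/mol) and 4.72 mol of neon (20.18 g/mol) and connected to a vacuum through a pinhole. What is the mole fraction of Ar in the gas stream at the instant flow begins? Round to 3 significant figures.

Effusion rate of each component ∝ n_i/√M_i (partial pressure × 1/√M).
Mole fraction of Ar in the effusate = (n_Ar/√M_Ar) / (n_Ar/√M_Ar + n_Ne/√M_Ne)
= (4.82/√39.95) / (4.82/√39.95 + 4.72/√20.18) = 0.7626/(0.7626 + 1.051) = 0.421.

0.421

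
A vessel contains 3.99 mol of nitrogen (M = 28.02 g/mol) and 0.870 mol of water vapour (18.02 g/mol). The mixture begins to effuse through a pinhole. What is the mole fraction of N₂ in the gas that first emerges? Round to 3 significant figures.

0.786

Each component's effusion rate ∝ (its partial pressure)·(1/√M) ∝ n_i/√M_i.
Mole fraction of N₂ in the effusate = (n_N₂/√M_N₂) / (n_N₂/√M_N₂ + n_H₂O/√M_H₂O)
= (3.99/√28.02) / (3.99/√28.02 + 0.870/√18.02) = 0.7538/(0.7538 + 0.2049) = 0.786.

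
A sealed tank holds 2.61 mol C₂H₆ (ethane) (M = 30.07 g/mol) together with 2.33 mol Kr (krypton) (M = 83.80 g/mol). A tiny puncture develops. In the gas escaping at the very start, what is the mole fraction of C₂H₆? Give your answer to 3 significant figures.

The effusion rate of species i is ∝ p_i/√M_i ∝ n_i/√M_i.
x_C₂H₆(eff) = (n_C₂H₆/√M_C₂H₆) / (n_C₂H₆/√M_C₂H₆ + n_Kr/√M_Kr)
= (2.61/√30.07) / (2.61/√30.07 + 2.33/√83.80) = 0.4760/(0.4760 + 0.2545) = 0.652.

0.652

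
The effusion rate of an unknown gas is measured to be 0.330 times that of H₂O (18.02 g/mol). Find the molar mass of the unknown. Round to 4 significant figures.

By Graham's law, rate_X/rate_H₂O = √(M_H₂O/M_X).
0.330 = √(18.02/M_X)
M_X = 18.02 / 0.330² = 18.02 / 0.1089 = 165.5 g/mol

165.5 g/mol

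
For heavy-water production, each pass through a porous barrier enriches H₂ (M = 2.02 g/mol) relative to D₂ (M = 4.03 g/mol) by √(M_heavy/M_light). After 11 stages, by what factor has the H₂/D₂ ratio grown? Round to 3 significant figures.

After 11 stages the ratio has grown by (√(4.03/2.02))^11 = (4.03/2.02)^(11/2).
= 1.99505^(11/2) = 44.6.

44.6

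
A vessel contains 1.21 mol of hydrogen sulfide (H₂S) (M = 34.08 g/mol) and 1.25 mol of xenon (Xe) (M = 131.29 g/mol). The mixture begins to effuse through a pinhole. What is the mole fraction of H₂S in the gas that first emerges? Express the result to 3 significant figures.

0.655

Rate_i ∝ x_i/√M_i (Graham's law weighted by mole fraction), so the effusate composition follows n_i/√M_i.
x_H₂S(eff) = (n_H₂S/√M_H₂S) / (n_H₂S/√M_H₂S + n_Xe/√M_Xe)
= (1.21/√34.08) / (1.21/√34.08 + 1.25/√131.29) = 0.2073/(0.2073 + 0.1091) = 0.655.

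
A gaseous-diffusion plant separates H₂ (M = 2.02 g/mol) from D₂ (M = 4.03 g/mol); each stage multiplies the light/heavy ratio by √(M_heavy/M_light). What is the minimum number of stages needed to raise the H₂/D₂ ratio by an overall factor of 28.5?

10

Single-stage factor α = √(4.03/2.02), so ln α = ½ ln(1.99505) = 0.3453.
Need α^N ≥ 28.5 ⇒ N ≥ ln(28.5) / ln α = 3.350 / 0.3453 = 9.70.
So at least 10 stages are needed.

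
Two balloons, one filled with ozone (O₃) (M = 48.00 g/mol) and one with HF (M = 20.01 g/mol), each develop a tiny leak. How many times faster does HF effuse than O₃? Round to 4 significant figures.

1.549

By Graham's law, rate_HF/rate_O₃ = √(M_O₃/M_HF) = √(48.00/20.01) = √2.399 = 1.549.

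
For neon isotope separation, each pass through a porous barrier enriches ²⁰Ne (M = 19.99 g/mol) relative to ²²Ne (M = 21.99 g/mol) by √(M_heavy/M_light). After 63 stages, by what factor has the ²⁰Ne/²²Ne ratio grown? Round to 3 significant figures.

After 63 stages the ratio has grown by (√(21.99/19.99))^63 = (21.99/19.99)^(63/2).
= 1.10005^(63/2) = 20.2.

20.2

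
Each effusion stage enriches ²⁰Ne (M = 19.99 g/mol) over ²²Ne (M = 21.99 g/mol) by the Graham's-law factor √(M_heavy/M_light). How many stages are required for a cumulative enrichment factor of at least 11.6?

With α = √(21.99/19.99) per stage, ln α = ½ ln(1.10005) = 0.04768.
Need α^N ≥ 11.6 ⇒ N ≥ ln(11.6) / ln α = 2.451 / 0.04768 = 51.41.
Minimum whole number of stages: N = 52.

52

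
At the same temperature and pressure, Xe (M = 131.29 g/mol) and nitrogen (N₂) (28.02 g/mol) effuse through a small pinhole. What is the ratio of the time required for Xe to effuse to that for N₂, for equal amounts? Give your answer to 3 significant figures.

From Graham's law, t_Xe/t_N₂ = √(M_Xe/M_N₂) = √(131.29/28.02) = √4.686 = 2.16.

2.16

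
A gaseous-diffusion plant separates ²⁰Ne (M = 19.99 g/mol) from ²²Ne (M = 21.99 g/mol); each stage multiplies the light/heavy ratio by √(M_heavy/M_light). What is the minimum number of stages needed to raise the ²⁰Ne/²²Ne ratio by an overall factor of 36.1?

Per stage α = (21.99/19.99)^(1/2) = 1.10005^0.5, giving ln α = 0.04768.
Need α^N ≥ 36.1 ⇒ N ≥ ln(36.1) / ln α = 3.586 / 0.04768 = 75.22.
So at least 76 stages are needed.

76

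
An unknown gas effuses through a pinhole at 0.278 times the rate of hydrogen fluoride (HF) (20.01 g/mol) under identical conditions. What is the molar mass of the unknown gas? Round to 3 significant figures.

259 g/mol

Since effusion rate ∝ 1/√M, rate_X/rate_HF = √(M_HF/M_X).
0.278 = √(20.01/M_X)
M_X = 20.01 / 0.278² = 20.01 / 0.07728 = 259 g/mol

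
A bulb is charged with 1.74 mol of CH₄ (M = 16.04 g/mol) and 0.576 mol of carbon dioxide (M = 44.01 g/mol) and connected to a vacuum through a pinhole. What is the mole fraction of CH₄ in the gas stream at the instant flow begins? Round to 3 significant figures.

0.833

Each component's effusion rate ∝ (its partial pressure)·(1/√M) ∝ n_i/√M_i.
So x_CH₄ in the escaping gas = (n_CH₄/√M_CH₄) / Σ(n_i/√M_i)
= (1.74/√16.04) / (1.74/√16.04 + 0.576/√44.01) = 0.4345/(0.4345 + 0.08683) = 0.833.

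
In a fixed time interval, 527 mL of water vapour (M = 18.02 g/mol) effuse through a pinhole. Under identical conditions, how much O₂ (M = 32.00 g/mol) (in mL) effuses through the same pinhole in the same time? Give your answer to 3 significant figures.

By Graham's law, rate_O₂/rate_H₂O = √(M_H₂O/M_O₂) = √(18.02/32.00) = √0.5631 = 0.7504.
So the volume for O₂ is 527 × 0.7504 = 395 mL.

395 mL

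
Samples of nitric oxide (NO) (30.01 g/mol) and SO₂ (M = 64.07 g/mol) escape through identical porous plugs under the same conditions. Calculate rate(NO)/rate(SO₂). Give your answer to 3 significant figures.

Since effusion rate ∝ 1/√M, rate_NO/rate_SO₂ = √(M_SO₂/M_NO) = √(64.07/30.01) = √2.135 = 1.46.

1.46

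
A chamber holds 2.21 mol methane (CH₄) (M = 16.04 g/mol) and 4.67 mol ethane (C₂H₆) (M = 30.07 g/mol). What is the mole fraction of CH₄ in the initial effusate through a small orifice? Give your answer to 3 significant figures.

0.393

The effusion rate of species i is ∝ p_i/√M_i ∝ n_i/√M_i.
x_CH₄(eff) = (n_CH₄/√M_CH₄) / (n_CH₄/√M_CH₄ + n_C₂H₆/√M_C₂H₆)
= (2.21/√16.04) / (2.21/√16.04 + 4.67/√30.07) = 0.5518/(0.5518 + 0.8516) = 0.393.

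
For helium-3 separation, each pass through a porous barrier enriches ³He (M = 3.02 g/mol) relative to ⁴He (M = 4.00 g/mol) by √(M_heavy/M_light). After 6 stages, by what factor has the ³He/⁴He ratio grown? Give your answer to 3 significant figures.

Overall factor = α^6 with α = √(4.00/3.02), i.e. (4.00/3.02)^(6/2).
= 1.32450^3 = 2.32.

2.32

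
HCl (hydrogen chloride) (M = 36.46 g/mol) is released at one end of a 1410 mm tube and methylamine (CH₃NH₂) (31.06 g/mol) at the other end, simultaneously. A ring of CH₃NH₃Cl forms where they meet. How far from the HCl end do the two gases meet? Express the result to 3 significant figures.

The fronts meet when d_HCl + d_CH₃NH₂ = L with d_HCl/d_CH₃NH₂ = √(M_CH₃NH₂/M_HCl) (Graham's law). Here √(M_CH₃NH₂/M_HCl) = √(31.06/36.46) = 0.9230.
With d_HCl + d_CH₃NH₂ = 1410 mm, d_CH₃NH₂ = 1410/(1 + 0.9230) = 733.2 mm.
d_HCl = 1410 − 733.2 = 677 mm.

677 mm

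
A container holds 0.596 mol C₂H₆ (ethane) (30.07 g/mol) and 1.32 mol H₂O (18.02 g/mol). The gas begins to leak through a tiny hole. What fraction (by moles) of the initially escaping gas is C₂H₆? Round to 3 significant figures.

Effusion rate of each component ∝ n_i/√M_i (partial pressure × 1/√M).
Mole fraction of C₂H₆ in the effusate = (n_C₂H₆/√M_C₂H₆) / (n_C₂H₆/√M_C₂H₆ + n_H₂O/√M_H₂O)
= (0.596/√30.07) / (0.596/√30.07 + 1.32/√18.02) = 0.1087/(0.1087 + 0.3110) = 0.259.

0.259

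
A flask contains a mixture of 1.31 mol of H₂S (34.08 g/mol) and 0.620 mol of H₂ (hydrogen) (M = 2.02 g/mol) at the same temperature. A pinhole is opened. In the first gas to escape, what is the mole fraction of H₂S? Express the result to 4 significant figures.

Effusion rate of each component ∝ n_i/√M_i (partial pressure × 1/√M).
x_H₂S(eff) = (n_H₂S/√M_H₂S) / (n_H₂S/√M_H₂S + n_H₂/√M_H₂)
= (1.31/√34.08) / (1.31/√34.08 + 0.620/√2.02) = 0.2244/(0.2244 + 0.4362) = 0.3397.

0.3397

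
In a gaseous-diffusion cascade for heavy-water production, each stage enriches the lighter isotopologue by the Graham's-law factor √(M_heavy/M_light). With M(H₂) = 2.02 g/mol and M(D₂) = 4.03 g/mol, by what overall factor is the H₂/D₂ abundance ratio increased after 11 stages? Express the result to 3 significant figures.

Overall factor = α^11 with α = √(4.03/2.02), i.e. (4.03/2.02)^(11/2).
= 1.99505^(11/2) = 44.6.

44.6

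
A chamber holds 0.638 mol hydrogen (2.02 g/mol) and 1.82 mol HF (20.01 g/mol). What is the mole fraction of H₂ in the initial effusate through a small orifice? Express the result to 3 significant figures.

The effusion rate of species i is ∝ p_i/√M_i ∝ n_i/√M_i.
Mole fraction of H₂ in the effusate = (n_H₂/√M_H₂) / (n_H₂/√M_H₂ + n_HF/√M_HF)
= (0.638/√2.02) / (0.638/√2.02 + 1.82/√20.01) = 0.4489/(0.4489 + 0.4069) = 0.525.

0.525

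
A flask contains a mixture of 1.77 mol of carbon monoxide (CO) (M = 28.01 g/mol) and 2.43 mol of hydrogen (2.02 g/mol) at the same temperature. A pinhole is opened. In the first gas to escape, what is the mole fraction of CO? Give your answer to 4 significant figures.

0.1636

Effusion rate of each component ∝ n_i/√M_i (partial pressure × 1/√M).
Mole fraction of CO in the effusate = (n_CO/√M_CO) / (n_CO/√M_CO + n_H₂/√M_H₂)
= (1.77/√28.01) / (1.77/√28.01 + 2.43/√2.02) = 0.3344/(0.3344 + 1.710) = 0.1636.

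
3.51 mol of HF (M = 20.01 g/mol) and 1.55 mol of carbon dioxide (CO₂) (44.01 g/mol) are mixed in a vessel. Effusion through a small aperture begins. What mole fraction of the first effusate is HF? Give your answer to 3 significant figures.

0.771

Each component's effusion rate ∝ (its partial pressure)·(1/√M) ∝ n_i/√M_i.
x_HF(eff) = (n_HF/√M_HF) / (n_HF/√M_HF + n_CO₂/√M_CO₂)
= (3.51/√20.01) / (3.51/√20.01 + 1.55/√44.01) = 0.7847/(0.7847 + 0.2336) = 0.771.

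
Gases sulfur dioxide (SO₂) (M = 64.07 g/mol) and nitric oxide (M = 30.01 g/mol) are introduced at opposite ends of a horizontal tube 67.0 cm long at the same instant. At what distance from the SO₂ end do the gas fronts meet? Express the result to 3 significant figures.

Graham's law gives d_SO₂/d_NO = rate_SO₂/rate_NO = √(M_NO/M_SO₂) = √(30.01/64.07) = 0.6844.
With d_SO₂ + d_NO = 67.0 cm, d_NO = 67.0/(1 + 0.6844) = 39.78 cm.
d_SO₂ = 67.0 − 39.78 = 27.2 cm.

27.2 cm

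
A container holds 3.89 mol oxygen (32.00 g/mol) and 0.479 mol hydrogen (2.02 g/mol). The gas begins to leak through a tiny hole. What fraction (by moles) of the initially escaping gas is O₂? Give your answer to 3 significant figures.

0.671

Effusion rate of each component ∝ n_i/√M_i (partial pressure × 1/√M).
x_O₂(eff) = (n_O₂/√M_O₂) / (n_O₂/√M_O₂ + n_H₂/√M_H₂)
= (3.89/√32.00) / (3.89/√32.00 + 0.479/√2.02) = 0.6877/(0.6877 + 0.3370) = 0.671.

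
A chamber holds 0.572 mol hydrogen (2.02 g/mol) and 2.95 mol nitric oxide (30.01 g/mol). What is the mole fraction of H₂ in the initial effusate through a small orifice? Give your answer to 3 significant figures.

Effusion rate of each component ∝ n_i/√M_i (partial pressure × 1/√M).
x_H₂(eff) = (n_H₂/√M_H₂) / (n_H₂/√M_H₂ + n_NO/√M_NO)
= (0.572/√2.02) / (0.572/√2.02 + 2.95/√30.01) = 0.4025/(0.4025 + 0.5385) = 0.428.

0.428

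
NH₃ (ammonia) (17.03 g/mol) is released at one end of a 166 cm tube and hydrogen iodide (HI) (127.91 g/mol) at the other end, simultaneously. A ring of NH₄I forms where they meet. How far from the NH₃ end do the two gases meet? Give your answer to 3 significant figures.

122 cm

In equal time, each gas travels a distance ∝ its rate ∝ 1/√M, so d_NH₃/d_HI = √(M_HI/M_NH₃) = √(127.91/17.03) = 2.741.
With d_NH₃ + d_HI = 166 cm, d_HI = 166/(1 + 2.741) = 44.38 cm.
d_NH₃ = 166 − 44.38 = 122 cm.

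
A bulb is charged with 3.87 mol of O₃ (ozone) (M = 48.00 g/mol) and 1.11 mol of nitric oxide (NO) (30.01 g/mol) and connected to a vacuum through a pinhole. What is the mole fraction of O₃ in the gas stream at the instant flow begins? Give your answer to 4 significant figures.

The effusion rate of species i is ∝ p_i/√M_i ∝ n_i/√M_i.
Mole fraction of O₃ in the effusate = (n_O₃/√M_O₃) / (n_O₃/√M_O₃ + n_NO/√M_NO)
= (3.87/√48.00) / (3.87/√48.00 + 1.11/√30.01) = 0.5586/(0.5586 + 0.2026) = 0.7338.

0.7338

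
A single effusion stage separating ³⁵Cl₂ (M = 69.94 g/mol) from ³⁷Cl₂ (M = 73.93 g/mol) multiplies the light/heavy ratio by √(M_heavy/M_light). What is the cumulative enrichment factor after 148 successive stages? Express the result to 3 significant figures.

Each stage multiplies the ratio by α = √(73.93/69.94), so after 148 stages the overall factor is α^148 = (73.93/69.94)^(148/2).
= 1.05705^74 = 60.7.

60.7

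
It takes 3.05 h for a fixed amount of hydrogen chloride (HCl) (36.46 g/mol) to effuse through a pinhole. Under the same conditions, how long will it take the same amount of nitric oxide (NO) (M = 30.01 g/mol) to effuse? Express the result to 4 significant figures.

2.767 h

Since effusion rate ∝ 1/√M, t_NO/t_HCl = √(M_NO/M_HCl) = √(30.01/36.46) = √0.8231 = 0.9072.
So the time for NO is 3.05 × 0.9072 = 2.767 h.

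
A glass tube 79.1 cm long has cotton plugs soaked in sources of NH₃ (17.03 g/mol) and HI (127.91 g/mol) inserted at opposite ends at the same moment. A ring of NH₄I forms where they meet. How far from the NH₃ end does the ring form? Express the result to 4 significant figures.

In equal time, each gas travels a distance ∝ its rate ∝ 1/√M, so d_NH₃/d_HI = √(M_HI/M_NH₃) = √(127.91/17.03) = 2.741.
With d_NH₃ + d_HI = 79.1 cm, d_HI = 79.1/(1 + 2.741) = 21.15 cm.
d_NH₃ = 79.1 − 21.15 = 57.95 cm.

57.95 cm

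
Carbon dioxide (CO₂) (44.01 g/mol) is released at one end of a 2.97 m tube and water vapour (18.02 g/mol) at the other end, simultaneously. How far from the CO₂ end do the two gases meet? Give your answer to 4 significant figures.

In equal time, each gas travels a distance ∝ its rate ∝ 1/√M, so d_CO₂/d_H₂O = √(M_H₂O/M_CO₂) = √(18.02/44.01) = 0.6399.
With d_CO₂ + d_H₂O = 2.97 m, d_H₂O = 2.97/(1 + 0.6399) = 1.811 m.
d_CO₂ = 2.97 − 1.811 = 1.159 m.

1.159 m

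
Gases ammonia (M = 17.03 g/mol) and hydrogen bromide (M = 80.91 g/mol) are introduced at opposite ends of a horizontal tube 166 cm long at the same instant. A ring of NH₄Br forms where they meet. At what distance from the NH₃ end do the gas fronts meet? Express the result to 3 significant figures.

Graham's law gives d_NH₃/d_HBr = rate_NH₃/rate_HBr = √(M_HBr/M_NH₃) = √(80.91/17.03) = 2.180.
With d_NH₃ + d_HBr = 166 cm, d_HBr = 166/(1 + 2.180) = 52.21 cm.
d_NH₃ = 166 − 52.21 = 114 cm.

114 cm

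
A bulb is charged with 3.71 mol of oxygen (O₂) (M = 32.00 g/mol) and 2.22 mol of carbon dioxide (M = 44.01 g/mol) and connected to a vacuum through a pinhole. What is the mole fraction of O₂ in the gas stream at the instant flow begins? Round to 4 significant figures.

The effusion rate of species i is ∝ p_i/√M_i ∝ n_i/√M_i.
So x_O₂ in the escaping gas = (n_O₂/√M_O₂) / Σ(n_i/√M_i)
= (3.71/√32.00) / (3.71/√32.00 + 2.22/√44.01) = 0.6558/(0.6558 + 0.3346) = 0.6621.

0.6621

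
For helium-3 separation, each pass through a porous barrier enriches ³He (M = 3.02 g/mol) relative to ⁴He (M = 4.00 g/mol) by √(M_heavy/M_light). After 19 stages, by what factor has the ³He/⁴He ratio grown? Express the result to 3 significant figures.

Each stage multiplies the ratio by α = √(4.00/3.02), so after 19 stages the overall factor is α^19 = (4.00/3.02)^(19/2).
= 1.32450^(19/2) = 14.4.

14.4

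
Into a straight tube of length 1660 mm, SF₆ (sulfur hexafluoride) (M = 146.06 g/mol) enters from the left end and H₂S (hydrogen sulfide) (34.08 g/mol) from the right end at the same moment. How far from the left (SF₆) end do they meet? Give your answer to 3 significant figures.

In equal time, each gas travels a distance ∝ its rate ∝ 1/√M, so d_SF₆/d_H₂S = √(M_H₂S/M_SF₆) = √(34.08/146.06) = 0.4830.
With d_SF₆ + d_H₂S = 1660 mm, d_H₂S = 1660/(1 + 0.4830) = 1119 mm.
d_SF₆ = 1660 − 1119 = 541 mm.

541 mm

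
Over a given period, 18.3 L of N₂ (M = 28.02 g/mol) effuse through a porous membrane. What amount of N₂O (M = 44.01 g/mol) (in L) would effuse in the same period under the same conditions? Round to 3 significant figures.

Using Graham's law: rate_N₂O/rate_N₂ = √(M_N₂/M_N₂O) = √(28.02/44.01) = √0.6367 = 0.7979.
So the volume for N₂O is 18.3 × 0.7979 = 14.6 L.

14.6 L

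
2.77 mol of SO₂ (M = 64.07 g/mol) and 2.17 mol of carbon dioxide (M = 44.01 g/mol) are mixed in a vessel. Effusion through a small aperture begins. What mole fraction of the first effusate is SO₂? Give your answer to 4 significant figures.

0.5141

Each component's effusion rate ∝ (its partial pressure)·(1/√M) ∝ n_i/√M_i.
So x_SO₂ in the escaping gas = (n_SO₂/√M_SO₂) / Σ(n_i/√M_i)
= (2.77/√64.07) / (2.77/√64.07 + 2.17/√44.01) = 0.3461/(0.3461 + 0.3271) = 0.5141.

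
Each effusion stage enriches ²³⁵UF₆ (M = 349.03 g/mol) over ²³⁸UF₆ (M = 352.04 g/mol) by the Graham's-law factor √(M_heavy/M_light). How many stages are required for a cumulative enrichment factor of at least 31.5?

With α = √(352.04/349.03) per stage, ln α = ½ ln(1.00862) = 0.004293.
Need α^N ≥ 31.5 ⇒ N ≥ ln(31.5) / ln α = 3.450 / 0.004293 = 803.54.
So at least 804 stages are needed.

804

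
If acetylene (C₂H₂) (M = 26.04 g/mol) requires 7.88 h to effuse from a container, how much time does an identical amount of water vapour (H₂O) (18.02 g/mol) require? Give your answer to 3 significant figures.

Graham's law gives t_H₂O/t_C₂H₂ = √(M_H₂O/M_C₂H₂) = √(18.02/26.04) = √0.6920 = 0.8319.
So the time for H₂O is 7.88 × 0.8319 = 6.56 h.

6.56 h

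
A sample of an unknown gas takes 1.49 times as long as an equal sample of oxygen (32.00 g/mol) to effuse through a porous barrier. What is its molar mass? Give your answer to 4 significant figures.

Since effusion rate ∝ 1/√M, t_X/t_O₂ = √(M_X/M_O₂).
1.49 = √(M_X/32.00)
M_X = 32.00 × 1.49² = 32.00 × 2.220 = 71.04 g/mol

71.04 g/mol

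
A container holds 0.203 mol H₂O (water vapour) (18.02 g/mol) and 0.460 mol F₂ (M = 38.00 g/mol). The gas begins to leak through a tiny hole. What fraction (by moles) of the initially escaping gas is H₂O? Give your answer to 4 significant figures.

0.3906

Effusion rate of each component ∝ n_i/√M_i (partial pressure × 1/√M).
So x_H₂O in the escaping gas = (n_H₂O/√M_H₂O) / Σ(n_i/√M_i)
= (0.203/√18.02) / (0.203/√18.02 + 0.460/√38.00) = 0.04782/(0.04782 + 0.07462) = 0.3906.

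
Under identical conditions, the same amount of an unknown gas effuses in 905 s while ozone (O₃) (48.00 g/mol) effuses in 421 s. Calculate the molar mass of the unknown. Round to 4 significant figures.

Since effusion rate ∝ 1/√M, t_X/t_O₃ = √(M_X/M_O₃).
905/421 = 2.150 = √(M_X/48.00)
M_X = 48.00 × 2.150² = 48.00 × 4.621 = 221.8 g/mol

221.8 g/mol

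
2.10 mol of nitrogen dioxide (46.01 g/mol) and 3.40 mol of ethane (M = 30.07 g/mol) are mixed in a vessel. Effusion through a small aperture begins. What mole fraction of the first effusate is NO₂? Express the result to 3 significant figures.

0.333

Effusion rate of each component ∝ n_i/√M_i (partial pressure × 1/√M).
x_NO₂(eff) = (n_NO₂/√M_NO₂) / (n_NO₂/√M_NO₂ + n_C₂H₆/√M_C₂H₆)
= (2.10/√46.01) / (2.10/√46.01 + 3.40/√30.07) = 0.3096/(0.3096 + 0.6200) = 0.333.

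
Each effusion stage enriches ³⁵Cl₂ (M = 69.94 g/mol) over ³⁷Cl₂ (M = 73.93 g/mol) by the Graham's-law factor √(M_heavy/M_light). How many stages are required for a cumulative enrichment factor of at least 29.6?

Single-stage factor α = √(73.93/69.94), so ln α = ½ ln(1.05705) = 0.02774.
Need α^N ≥ 29.6 ⇒ N ≥ ln(29.6) / ln α = 3.388 / 0.02774 = 122.12.
Minimum whole number of stages: N = 123.

123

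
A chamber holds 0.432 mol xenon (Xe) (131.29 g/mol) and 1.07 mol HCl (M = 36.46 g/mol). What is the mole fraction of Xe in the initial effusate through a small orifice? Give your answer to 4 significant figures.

0.1754

Effusion rate of each component ∝ n_i/√M_i (partial pressure × 1/√M).
x_Xe(eff) = (n_Xe/√M_Xe) / (n_Xe/√M_Xe + n_HCl/√M_HCl)
= (0.432/√131.29) / (0.432/√131.29 + 1.07/√36.46) = 0.03770/(0.03770 + 0.1772) = 0.1754.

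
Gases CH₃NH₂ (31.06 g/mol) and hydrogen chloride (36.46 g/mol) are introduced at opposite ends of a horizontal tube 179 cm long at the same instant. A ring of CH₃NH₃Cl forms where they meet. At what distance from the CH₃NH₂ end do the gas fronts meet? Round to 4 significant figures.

93.08 cm

The fronts meet when d_CH₃NH₂ + d_HCl = L with d_CH₃NH₂/d_HCl = √(M_HCl/M_CH₃NH₂) (Graham's law). Here √(M_HCl/M_CH₃NH₂) = √(36.46/31.06) = 1.083.
With d_CH₃NH₂ + d_HCl = 179 cm, d_HCl = 179/(1 + 1.083) = 85.92 cm.
d_CH₃NH₂ = 179 − 85.92 = 93.08 cm.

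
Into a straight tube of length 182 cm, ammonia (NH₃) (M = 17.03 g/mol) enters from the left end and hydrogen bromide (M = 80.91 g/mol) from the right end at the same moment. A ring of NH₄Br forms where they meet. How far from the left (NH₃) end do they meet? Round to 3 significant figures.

125 cm

The fronts meet when d_NH₃ + d_HBr = L with d_NH₃/d_HBr = √(M_HBr/M_NH₃) (Graham's law). Here √(M_HBr/M_NH₃) = √(80.91/17.03) = 2.180.
With d_NH₃ + d_HBr = 182 cm, d_HBr = 182/(1 + 2.180) = 57.24 cm.
d_NH₃ = 182 − 57.24 = 125 cm.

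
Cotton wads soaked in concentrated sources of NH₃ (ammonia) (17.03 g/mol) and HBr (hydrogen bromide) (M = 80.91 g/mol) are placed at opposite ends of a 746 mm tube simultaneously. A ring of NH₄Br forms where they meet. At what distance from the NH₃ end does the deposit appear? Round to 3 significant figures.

511 mm

Graham's law gives d_NH₃/d_HBr = rate_NH₃/rate_HBr = √(M_HBr/M_NH₃) = √(80.91/17.03) = 2.180.
With d_NH₃ + d_HBr = 746 mm, d_HBr = 746/(1 + 2.180) = 234.6 mm.
d_NH₃ = 746 − 234.6 = 511 mm.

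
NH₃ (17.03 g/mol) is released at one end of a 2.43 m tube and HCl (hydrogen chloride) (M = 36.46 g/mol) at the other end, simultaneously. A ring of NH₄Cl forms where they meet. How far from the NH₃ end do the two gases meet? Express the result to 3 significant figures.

1.44 m

In equal time, each gas travels a distance ∝ its rate ∝ 1/√M, so d_NH₃/d_HCl = √(M_HCl/M_NH₃) = √(36.46/17.03) = 1.463.
With d_NH₃ + d_HCl = 2.43 m, d_HCl = 2.43/(1 + 1.463) = 0.9865 m.
d_NH₃ = 2.43 − 0.9865 = 1.44 m.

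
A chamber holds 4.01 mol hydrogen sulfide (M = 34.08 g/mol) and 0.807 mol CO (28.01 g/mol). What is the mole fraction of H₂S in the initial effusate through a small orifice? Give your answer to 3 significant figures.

0.818

The effusion rate of species i is ∝ p_i/√M_i ∝ n_i/√M_i.
So x_H₂S in the escaping gas = (n_H₂S/√M_H₂S) / Σ(n_i/√M_i)
= (4.01/√34.08) / (4.01/√34.08 + 0.807/√28.01) = 0.6869/(0.6869 + 0.1525) = 0.818.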